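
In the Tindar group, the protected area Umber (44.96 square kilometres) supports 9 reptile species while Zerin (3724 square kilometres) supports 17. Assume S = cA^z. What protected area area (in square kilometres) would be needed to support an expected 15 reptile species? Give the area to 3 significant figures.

1560 square kilometres

z = ln(17/9) / ln(3724/44.96) = 0.6360 / 4.4168 = 0.1440
c = 9 / 44.96^0.1440 = 9 / 1.73 = 5.203
A = (15/5.203)^(1/0.1440) ⇒ ln A = ln(2.883)/0.1440 = 7.3533
A = e^7.3533 ≈ 1561 square kilometres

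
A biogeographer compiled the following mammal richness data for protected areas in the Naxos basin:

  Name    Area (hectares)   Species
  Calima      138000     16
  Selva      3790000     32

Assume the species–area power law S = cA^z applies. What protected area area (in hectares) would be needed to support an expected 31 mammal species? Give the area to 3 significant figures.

3260000 hectares

z = ln(32/16) / ln(3790000/138000) = 0.6931 / 3.3129 = 0.2092
c = 16 / 138000^0.2092 = 16 / 11.9 = 1.345
A = (31/1.345)^(1/0.2092) ⇒ ln A = ln(23.05)/0.2092 = 14.9961
A = e^14.9961 ≈ 3256407 hectares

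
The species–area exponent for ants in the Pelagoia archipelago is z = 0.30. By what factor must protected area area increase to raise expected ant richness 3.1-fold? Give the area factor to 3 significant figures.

(A₂/A₁)^0.3 = 3.1, so A₂/A₁ = 3.1^(1/0.3) = 3.1^3.333
ln(A₂/A₁) = ln 3.1 / 0.3 = 1.1314 / 0.3 = 3.7713
A₂/A₁ = e^3.7713 ≈ 43.44

43.4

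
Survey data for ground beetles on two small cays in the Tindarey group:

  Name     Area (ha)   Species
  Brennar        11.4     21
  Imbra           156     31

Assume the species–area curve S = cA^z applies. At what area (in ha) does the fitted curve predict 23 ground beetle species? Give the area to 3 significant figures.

z = ln(31/21) / ln(156/11.4) = 0.3895 / 2.6162 = 0.1489
c = 21 / 11.4^0.1489 = 21 / 1.437 = 14.62
A = (23/14.62)^(1/0.1489) ⇒ ln A = ln(1.573)/0.1489 = 3.0447
A = e^3.0447 ≈ 21 ha

21.0 ha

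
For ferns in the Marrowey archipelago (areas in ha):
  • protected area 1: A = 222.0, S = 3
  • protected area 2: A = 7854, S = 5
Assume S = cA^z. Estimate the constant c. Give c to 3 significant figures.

z = ln(S₂/S₁) / ln(A₂/A₁) = ln(5/3) / ln(7854/222) = 0.5108 / 3.5661 = 0.1432
c = S₁ / A₁^z = 3 / 222^0.1432 = 3 / 2.168 = 1.384

1.38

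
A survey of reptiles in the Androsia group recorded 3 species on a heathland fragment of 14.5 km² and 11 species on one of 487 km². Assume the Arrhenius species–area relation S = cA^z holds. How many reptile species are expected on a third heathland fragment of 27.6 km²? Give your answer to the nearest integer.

z = ln(11/3) / ln(487/14.5) = 1.2993 / 3.5141 = 0.3697
c = 3 / 14.5^0.3697 = 3 / 2.688 = 1.116
S₃ = 1.116 × 27.6^0.3697 = 1.116 × 3.41 ≈ 3.806

4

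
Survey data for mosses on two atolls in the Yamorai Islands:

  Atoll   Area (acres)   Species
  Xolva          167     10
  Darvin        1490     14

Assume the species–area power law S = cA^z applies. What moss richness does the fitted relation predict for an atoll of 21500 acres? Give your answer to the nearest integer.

21

z = ln(14/10) / ln(1490/167) = 0.3365 / 2.1885 = 0.1537
c = 10 / 167^0.1537 = 10 / 2.196 = 4.553
S₃ = 4.553 × 21500^0.1537 = 4.553 × 4.635 ≈ 21.1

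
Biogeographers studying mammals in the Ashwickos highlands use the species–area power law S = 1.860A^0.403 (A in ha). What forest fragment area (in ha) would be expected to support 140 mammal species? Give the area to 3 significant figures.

140 = 1.86 × A^0.403  ⇒  A^0.403 = 140/1.86 = 75.27
ln A = ln(75.27) / 0.403 = 4.3211 / 0.403 = 10.7222
A = e^10.7222 ≈ 45354 ha

45400 ha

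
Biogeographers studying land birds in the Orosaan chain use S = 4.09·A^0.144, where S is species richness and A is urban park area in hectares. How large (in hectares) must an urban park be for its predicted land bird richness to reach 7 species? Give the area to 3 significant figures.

41.8 hectares

7 = 4.09 × A^0.144  ⇒  A^0.144 = 7/4.09 = 1.711
ln A = ln(1.711) / 0.144 = 0.5374 / 0.144 = 3.7317
A = e^3.7317 ≈ 41.75 hectares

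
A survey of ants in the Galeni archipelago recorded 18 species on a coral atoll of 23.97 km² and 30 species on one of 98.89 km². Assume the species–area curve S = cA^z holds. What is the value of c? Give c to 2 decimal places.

z = ln(S₂/S₁) / ln(A₂/A₁) = ln(30/18) / ln(98.89/23.97) = 0.5108 / 1.4172 = 0.3604
c = S₁ / A₁^z = 18 / 23.97^0.3604 = 18 / 3.143 = 5.728

5.73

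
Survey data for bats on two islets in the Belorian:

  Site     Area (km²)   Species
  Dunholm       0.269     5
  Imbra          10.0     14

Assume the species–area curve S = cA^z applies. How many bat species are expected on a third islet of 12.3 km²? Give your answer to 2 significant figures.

15

z = ln(14/5) / ln(10/0.269) = 1.0296 / 3.6156 = 0.2848
c = 5 / 0.269^0.2848 = 5 / 0.688 = 7.267
S₃ = 7.267 × 12.3^0.2848 = 7.267 × 2.043 ≈ 14.85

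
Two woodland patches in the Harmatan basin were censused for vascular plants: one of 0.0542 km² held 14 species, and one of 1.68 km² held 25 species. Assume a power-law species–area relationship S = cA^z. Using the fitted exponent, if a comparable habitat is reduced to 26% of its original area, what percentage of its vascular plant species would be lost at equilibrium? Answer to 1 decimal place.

20.3%

z = ln(25/14) / ln(1.68/0.0542) = 0.5798 / 3.4339 = 0.1689
S_new/S_old = (A_new/A_old)^z = 0.26^0.1689 = exp(0.1689 × -1.3471) = 0.7966
Fraction lost = 1 − 0.7966 = 0.2034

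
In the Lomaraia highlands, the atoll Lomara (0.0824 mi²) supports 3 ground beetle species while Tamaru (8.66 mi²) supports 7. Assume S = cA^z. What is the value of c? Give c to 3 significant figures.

z = ln(S₂/S₁) / ln(A₂/A₁) = ln(7/3) / ln(8.66/0.0824) = 0.8473 / 4.6549 = 0.1820
c = S₁ / A₁^z = 3 / 0.0824^0.1820 = 3 / 0.6349 = 4.726

4.73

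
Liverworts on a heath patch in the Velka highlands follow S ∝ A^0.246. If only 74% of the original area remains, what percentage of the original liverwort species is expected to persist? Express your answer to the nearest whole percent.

93%

S_new/S_old = (A_new/A_old)^z = 0.74^0.246
= exp(0.246 × ln 0.74) = exp(0.246 × -0.3011) = exp(-0.0741) ≈ 0.9286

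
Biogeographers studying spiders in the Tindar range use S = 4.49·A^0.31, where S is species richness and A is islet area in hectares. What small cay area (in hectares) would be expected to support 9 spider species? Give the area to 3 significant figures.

9.42 hectares

9 = 4.49 × A^0.31  ⇒  A^0.31 = 9/4.49 = 2.004
ln A = ln(2.004) / 0.31 = 0.6954 / 0.31 = 2.2431
A = e^2.2431 ≈ 9.423 hectares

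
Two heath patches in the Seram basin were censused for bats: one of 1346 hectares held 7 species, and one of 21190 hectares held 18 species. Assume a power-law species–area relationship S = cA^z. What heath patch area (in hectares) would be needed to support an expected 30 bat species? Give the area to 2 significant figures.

z = ln(18/7) / ln(21190/1346) = 0.9445 / 2.7564 = 0.3426
c = 7 / 1346^0.3426 = 7 / 11.81 = 0.5929
A = (30/0.5929)^(1/0.3426) ⇒ ln A = ln(50.6)/0.3426 = 11.4521
A = e^11.4521 ≈ 94101 hectares

94000 hectares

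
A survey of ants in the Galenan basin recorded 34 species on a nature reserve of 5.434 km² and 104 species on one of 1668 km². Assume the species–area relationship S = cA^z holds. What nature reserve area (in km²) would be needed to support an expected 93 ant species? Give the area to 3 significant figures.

z = ln(104/34) / ln(1668/5.434) = 1.1180 / 5.7267 = 0.1952
c = 34 / 5.434^0.1952 = 34 / 1.392 = 24.43
A = (93/24.43)^(1/0.1952) ⇒ ln A = ln(3.806)/0.1952 = 6.8468
A = e^6.8468 ≈ 940.8 km²

941 km²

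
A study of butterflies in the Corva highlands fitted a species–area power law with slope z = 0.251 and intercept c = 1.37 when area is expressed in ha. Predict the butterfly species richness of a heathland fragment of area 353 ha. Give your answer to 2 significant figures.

S = 1.37 × 353^0.251
ln S = ln 1.37 + 0.251 × ln 353 = 0.3148 + 0.251 × 5.8665 = 1.7873
S = e^1.7873 ≈ 5.973

6.0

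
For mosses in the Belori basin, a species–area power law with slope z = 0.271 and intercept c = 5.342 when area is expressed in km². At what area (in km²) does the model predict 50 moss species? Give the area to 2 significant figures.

50 = 5.342 × A^0.271  ⇒  A^0.271 = 50/5.342 = 9.36
ln A = ln(9.36) / 0.271 = 2.2364 / 0.271 = 8.2525
A = e^8.2525 ≈ 3837 km²

3800 km²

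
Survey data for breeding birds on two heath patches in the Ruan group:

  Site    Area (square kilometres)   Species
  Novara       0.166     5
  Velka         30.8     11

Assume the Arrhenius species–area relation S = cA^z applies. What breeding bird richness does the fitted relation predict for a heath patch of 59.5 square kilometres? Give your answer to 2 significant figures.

z = ln(11/5) / ln(30.8/0.166) = 0.7885 / 5.2233 = 0.1510
c = 5 / 0.166^0.1510 = 5 / 0.7626 = 6.557
S₃ = 6.557 × 59.5^0.1510 = 6.557 × 1.853 ≈ 12.15

12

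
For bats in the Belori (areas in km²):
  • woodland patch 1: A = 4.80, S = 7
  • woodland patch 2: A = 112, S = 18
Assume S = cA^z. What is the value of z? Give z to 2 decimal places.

Taking logs: ln S = ln c + z ln A, so z = (ln S₂ − ln S₁)/(ln A₂ − ln A₁).
z = ln(18/7) / ln(112/4.8) = ln(2.571) / ln(23.33) = 0.9445 / 3.1499 = 0.2998

0.30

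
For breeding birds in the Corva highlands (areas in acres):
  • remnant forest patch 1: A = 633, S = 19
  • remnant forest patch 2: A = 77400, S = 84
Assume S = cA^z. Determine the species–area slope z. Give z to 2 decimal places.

Taking logs: ln S = ln c + z ln A, so z = (ln S₂ − ln S₁)/(ln A₂ − ln A₁).
z = ln(84/19) / ln(77400/633) = ln(4.421) / ln(122.3) = 1.4864 / 4.8063 = 0.3093

0.31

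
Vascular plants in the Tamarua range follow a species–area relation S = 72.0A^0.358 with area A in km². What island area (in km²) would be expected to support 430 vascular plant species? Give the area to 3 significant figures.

147 km²

430 = 72 × A^0.358  ⇒  A^0.358 = 430/72 = 5.972
ln A = ln(5.972) / 0.358 = 1.7871 / 0.358 = 4.9920
A = e^4.9920 ≈ 147.2 km²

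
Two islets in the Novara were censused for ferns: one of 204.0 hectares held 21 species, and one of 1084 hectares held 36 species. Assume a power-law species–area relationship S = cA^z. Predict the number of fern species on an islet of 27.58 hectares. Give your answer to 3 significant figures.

11.0

z = ln(36/21) / ln(1084/204) = 0.5390 / 1.6703 = 0.3227
c = 21 / 204^0.3227 = 21 / 5.563 = 3.775
S₃ = 3.775 × 27.58^0.3227 = 3.775 × 2.917 ≈ 11.01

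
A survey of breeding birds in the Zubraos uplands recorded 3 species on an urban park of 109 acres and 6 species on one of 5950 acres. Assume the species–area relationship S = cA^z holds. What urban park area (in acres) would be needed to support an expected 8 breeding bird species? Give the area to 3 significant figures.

31300 acres

z = ln(6/3) / ln(5950/109) = 0.6931 / 3.9998 = 0.1733
c = 3 / 109^0.1733 = 3 / 2.255 = 1.331
A = (8/1.331)^(1/0.1733) ⇒ ln A = ln(6.012)/0.1733 = 10.3512
A = e^10.3512 ≈ 31295 acres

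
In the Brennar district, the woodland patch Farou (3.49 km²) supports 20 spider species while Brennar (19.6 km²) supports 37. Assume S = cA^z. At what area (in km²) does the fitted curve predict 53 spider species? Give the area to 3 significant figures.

z = ln(37/20) / ln(19.6/3.49) = 0.6152 / 1.7256 = 0.3565
c = 20 / 3.49^0.3565 = 20 / 1.561 = 12.81
A = (53/12.81)^(1/0.3565) ⇒ ln A = ln(4.138)/0.3565 = 3.9836
A = e^3.9836 ≈ 53.71 km²

53.7 km²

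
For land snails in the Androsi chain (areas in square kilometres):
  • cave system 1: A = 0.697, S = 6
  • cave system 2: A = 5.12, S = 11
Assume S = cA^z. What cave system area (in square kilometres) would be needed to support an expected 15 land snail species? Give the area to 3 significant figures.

14.2 square kilometres

z = ln(11/6) / ln(5.12/0.697) = 0.6061 / 1.9941 = 0.3040
c = 6 / 0.697^0.3040 = 6 / 0.8961 = 6.696
A = (15/6.696)^(1/0.3040) ⇒ ln A = ln(2.24)/0.3040 = 2.6535
A = e^2.6535 ≈ 14.2 square kilometres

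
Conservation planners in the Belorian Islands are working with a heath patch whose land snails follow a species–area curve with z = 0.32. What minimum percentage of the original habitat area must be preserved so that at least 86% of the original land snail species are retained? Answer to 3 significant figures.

Need (A_new/A_old)^0.32 = 0.86, so A_new/A_old = 0.86^(1/0.32) = 0.86^3.125
ln(A_new/A_old) = ln 0.86 / 0.32 = -0.1508 / 0.32 = -0.4713
A_new/A_old = e^-0.4713 ≈ 0.6242

62.4%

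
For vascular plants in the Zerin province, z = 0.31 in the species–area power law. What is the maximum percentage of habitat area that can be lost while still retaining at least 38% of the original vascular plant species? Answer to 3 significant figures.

95.6%

Need (A_new/A_old)^0.31 = 0.38, so A_new/A_old = 0.38^(1/0.31) = 0.38^3.226
ln(A_new/A_old) = ln 0.38 / 0.31 = -0.9676 / 0.31 = -3.1212
A_new/A_old = e^-3.1212 ≈ 0.0441
Fraction that can be lost = 1 − 0.0441 = 0.9559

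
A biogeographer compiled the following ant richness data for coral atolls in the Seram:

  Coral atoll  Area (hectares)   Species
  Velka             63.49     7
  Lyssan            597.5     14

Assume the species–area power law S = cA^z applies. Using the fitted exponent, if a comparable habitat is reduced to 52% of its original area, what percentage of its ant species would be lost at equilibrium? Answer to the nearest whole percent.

18%

z = ln(14/7) / ln(597.5/63.49) = 0.6931 / 2.2419 = 0.3092
S_new/S_old = (A_new/A_old)^z = 0.52^0.3092 = exp(0.3092 × -0.6539) = 0.8169
Fraction lost = 1 − 0.8169 = 0.1831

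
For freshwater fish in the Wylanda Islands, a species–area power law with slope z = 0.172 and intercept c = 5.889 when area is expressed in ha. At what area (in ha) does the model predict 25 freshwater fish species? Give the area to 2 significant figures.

4500 ha

25 = 5.889 × A^0.172  ⇒  A^0.172 = 25/5.889 = 4.245
ln A = ln(4.245) / 0.172 = 1.4458 / 0.172 = 8.4058
A = e^8.4058 ≈ 4473 ha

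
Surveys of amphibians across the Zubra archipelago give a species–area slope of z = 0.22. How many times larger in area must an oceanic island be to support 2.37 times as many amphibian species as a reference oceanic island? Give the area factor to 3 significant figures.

50.5

(A₂/A₁)^0.22 = 2.37, so A₂/A₁ = 2.37^(1/0.22) = 2.37^4.545
ln(A₂/A₁) = ln 2.37 / 0.22 = 0.8629 / 0.22 = 3.9222
A₂/A₁ = e^3.9222 ≈ 50.51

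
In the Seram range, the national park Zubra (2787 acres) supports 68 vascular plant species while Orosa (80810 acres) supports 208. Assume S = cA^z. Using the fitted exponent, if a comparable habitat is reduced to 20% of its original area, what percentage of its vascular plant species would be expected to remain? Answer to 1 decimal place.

58.6%

z = ln(208/68) / ln(80810/2787) = 1.1180 / 3.3671 = 0.3320
S_new/S_old = (A_new/A_old)^z = 0.2^0.3320 = exp(0.3320 × -1.6094) = 0.586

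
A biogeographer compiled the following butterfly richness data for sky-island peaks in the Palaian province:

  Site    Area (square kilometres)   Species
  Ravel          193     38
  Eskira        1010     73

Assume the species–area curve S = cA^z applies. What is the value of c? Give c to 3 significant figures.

z = ln(S₂/S₁) / ln(A₂/A₁) = ln(73/38) / ln(1010/193) = 0.6529 / 1.6550 = 0.3945
c = S₁ / A₁^z = 38 / 193^0.3945 = 38 / 7.973 = 4.766

4.77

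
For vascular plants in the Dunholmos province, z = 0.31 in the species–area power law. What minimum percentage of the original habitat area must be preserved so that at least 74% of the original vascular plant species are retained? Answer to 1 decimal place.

37.9%

Need (A_new/A_old)^0.31 = 0.74, so A_new/A_old = 0.74^(1/0.31) = 0.74^3.226
ln(A_new/A_old) = ln 0.74 / 0.31 = -0.3011 / 0.31 = -0.9713
A_new/A_old = e^-0.9713 ≈ 0.3786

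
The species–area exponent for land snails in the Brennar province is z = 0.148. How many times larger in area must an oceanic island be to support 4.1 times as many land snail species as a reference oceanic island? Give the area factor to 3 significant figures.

13800

(A₂/A₁)^0.148 = 4.1, so A₂/A₁ = 4.1^(1/0.148) = 4.1^6.757
ln(A₂/A₁) = ln 4.1 / 0.148 = 1.4110 / 0.148 = 9.5337
A₂/A₁ = e^9.5337 ≈ 13818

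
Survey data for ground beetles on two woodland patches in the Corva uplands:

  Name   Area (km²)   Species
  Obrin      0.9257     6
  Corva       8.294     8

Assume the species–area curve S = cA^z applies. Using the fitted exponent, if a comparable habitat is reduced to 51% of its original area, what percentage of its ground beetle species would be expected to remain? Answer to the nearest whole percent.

92%

z = ln(8/6) / ln(8.294/0.9257) = 0.2877 / 2.1927 = 0.1312
S_new/S_old = (A_new/A_old)^z = 0.51^0.1312 = exp(0.1312 × -0.6733) = 0.9154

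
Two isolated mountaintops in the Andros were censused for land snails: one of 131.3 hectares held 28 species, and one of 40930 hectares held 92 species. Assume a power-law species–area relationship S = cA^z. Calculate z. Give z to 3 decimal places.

0.207

Taking logs: ln S = ln c + z ln A, so z = (ln S₂ − ln S₁)/(ln A₂ − ln A₁).
z = ln(92/28) / ln(40930/131.3) = ln(3.286) / ln(311.7) = 1.1896 / 5.7421 = 0.2072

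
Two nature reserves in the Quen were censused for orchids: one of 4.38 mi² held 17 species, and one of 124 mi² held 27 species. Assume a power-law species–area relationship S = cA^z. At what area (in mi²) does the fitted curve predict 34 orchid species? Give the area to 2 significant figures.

660 mi²

z = ln(27/17) / ln(124/4.38) = 0.4626 / 3.3432 = 0.1384
c = 17 / 4.38^0.1384 = 17 / 1.227 = 13.86
A = (34/13.86)^(1/0.1384) ⇒ ln A = ln(2.454)/0.1384 = 6.4862
A = e^6.4862 ≈ 656 mi²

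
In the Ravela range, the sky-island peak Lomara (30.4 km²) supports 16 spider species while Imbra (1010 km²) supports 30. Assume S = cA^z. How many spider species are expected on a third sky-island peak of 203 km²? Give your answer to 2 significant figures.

22

z = ln(30/16) / ln(1010/30.4) = 0.6286 / 3.5033 = 0.1794
c = 16 / 30.4^0.1794 = 16 / 1.845 = 8.67
S₃ = 8.67 × 203^0.1794 = 8.67 × 2.594 ≈ 22.5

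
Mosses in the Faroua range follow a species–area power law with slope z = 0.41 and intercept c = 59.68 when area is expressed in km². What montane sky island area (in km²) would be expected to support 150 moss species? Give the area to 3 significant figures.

9.47 km²

150 = 59.68 × A^0.41  ⇒  A^0.41 = 150/59.68 = 2.513
ln A = ln(2.513) / 0.41 = 0.9216 / 0.41 = 2.2479
A = e^2.2479 ≈ 9.468 km²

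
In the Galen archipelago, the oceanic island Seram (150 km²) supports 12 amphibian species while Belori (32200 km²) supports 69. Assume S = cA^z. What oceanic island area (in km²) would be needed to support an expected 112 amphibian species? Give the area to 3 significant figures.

z = ln(69/12) / ln(32200/150) = 1.7492 / 5.3691 = 0.3258
c = 12 / 150^0.3258 = 12 / 5.116 = 2.345
A = (112/2.345)^(1/0.3258) ⇒ ln A = ln(47.75)/0.3258 = 11.8665
A = e^11.8665 ≈ 142421 km²

142000 km²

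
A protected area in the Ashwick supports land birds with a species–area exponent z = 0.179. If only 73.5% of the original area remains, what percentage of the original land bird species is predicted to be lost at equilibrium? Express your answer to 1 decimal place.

S_new/S_old = (A_new/A_old)^z = 0.735^0.179
= exp(0.179 × ln 0.735) = exp(0.179 × -0.3079) = exp(-0.0551) ≈ 0.9464
Fraction lost = 1 − 0.9464 = 0.05362

5.4%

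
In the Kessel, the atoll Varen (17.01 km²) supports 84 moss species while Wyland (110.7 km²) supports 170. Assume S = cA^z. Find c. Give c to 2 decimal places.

28.91

z = ln(S₂/S₁) / ln(A₂/A₁) = ln(170/84) / ln(110.7/17.01) = 0.7050 / 1.8730 = 0.3764
c = S₁ / A₁^z = 84 / 17.01^0.3764 = 84 / 2.906 = 28.91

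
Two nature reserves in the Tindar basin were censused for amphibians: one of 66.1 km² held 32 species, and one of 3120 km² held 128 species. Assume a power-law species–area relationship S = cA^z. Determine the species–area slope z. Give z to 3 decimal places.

0.360

Taking logs: ln S = ln c + z ln A, so z = (ln S₂ − ln S₁)/(ln A₂ − ln A₁).
z = ln(128/32) / ln(3120/66.1) = ln(4) / ln(47.2) = 1.3863 / 3.8544 = 0.3597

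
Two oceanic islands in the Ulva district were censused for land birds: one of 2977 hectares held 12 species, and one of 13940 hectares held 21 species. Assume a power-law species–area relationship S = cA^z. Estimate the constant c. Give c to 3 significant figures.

z = ln(S₂/S₁) / ln(A₂/A₁) = ln(21/12) / ln(13940/2977) = 0.5596 / 1.5438 = 0.3625
c = S₁ / A₁^z = 12 / 2977^0.3625 = 12 / 18.16 = 0.6607

0.661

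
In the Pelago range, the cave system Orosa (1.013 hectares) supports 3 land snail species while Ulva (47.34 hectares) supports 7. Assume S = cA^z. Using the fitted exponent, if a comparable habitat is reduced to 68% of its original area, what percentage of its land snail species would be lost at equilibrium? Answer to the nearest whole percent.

z = ln(7/3) / ln(47.34/1.013) = 0.8473 / 3.8444 = 0.2204
S_new/S_old = (A_new/A_old)^z = 0.68^0.2204 = exp(0.2204 × -0.3857) = 0.9185
Fraction lost = 1 − 0.9185 = 0.08149

8%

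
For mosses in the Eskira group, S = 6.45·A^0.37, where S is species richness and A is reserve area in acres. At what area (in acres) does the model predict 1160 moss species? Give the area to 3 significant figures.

1160 = 6.45 × A^0.37  ⇒  A^0.37 = 1160/6.45 = 179.8
ln A = ln(179.8) / 0.37 = 5.1921 / 0.37 = 14.0327
A = e^14.0327 ≈ 1242567 acres

1240000 acres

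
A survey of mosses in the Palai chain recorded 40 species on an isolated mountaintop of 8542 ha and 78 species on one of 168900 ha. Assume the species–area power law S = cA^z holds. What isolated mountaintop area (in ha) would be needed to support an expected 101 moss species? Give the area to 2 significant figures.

540000 ha

z = ln(78/40) / ln(168900/8542) = 0.6678 / 2.9843 = 0.2238
c = 40 / 8542^0.2238 = 40 / 7.582 = 5.275
A = (101/5.275)^(1/0.2238) ⇒ ln A = ln(19.15)/0.2238 = 13.1918
A = e^13.1918 ≈ 535963 ha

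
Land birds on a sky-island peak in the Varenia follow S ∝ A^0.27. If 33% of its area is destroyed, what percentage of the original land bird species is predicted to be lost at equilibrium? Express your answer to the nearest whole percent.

S_new/S_old = (A_new/A_old)^z = 0.67^0.27
= exp(0.27 × ln 0.67) = exp(0.27 × -0.4005) = exp(-0.1081) ≈ 0.8975
Fraction lost = 1 − 0.8975 = 0.1025

10%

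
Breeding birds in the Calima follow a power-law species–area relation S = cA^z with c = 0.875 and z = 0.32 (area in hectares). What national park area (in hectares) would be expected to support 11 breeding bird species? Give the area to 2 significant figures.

11 = 0.875 × A^0.32  ⇒  A^0.32 = 11/0.875 = 12.57
ln A = ln(12.57) / 0.32 = 2.5314 / 0.32 = 7.9107
A = e^7.9107 ≈ 2726 hectares

2700 hectares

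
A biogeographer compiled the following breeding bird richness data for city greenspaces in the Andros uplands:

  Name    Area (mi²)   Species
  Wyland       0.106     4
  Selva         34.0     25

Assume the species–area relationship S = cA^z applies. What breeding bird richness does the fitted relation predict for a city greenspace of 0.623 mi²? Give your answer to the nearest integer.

z = ln(25/4) / ln(34/0.106) = 1.8326 / 5.7707 = 0.3176
c = 4 / 0.106^0.3176 = 4 / 0.4903 = 8.158
S₃ = 8.158 × 0.623^0.3176 = 8.158 × 0.8605 ≈ 7.02

7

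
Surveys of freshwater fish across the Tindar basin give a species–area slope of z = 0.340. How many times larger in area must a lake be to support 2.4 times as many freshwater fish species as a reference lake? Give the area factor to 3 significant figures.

13.1

(A₂/A₁)^0.34 = 2.4, so A₂/A₁ = 2.4^(1/0.34) = 2.4^2.941
ln(A₂/A₁) = ln 2.4 / 0.34 = 0.8755 / 0.34 = 2.5749
A₂/A₁ = e^2.5749 ≈ 13.13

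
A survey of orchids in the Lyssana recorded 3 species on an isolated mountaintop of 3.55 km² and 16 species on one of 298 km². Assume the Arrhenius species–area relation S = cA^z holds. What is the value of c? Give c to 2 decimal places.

z = ln(S₂/S₁) / ln(A₂/A₁) = ln(16/3) / ln(298/3.55) = 1.6740 / 4.4301 = 0.3779
c = S₁ / A₁^z = 3 / 3.55^0.3779 = 3 / 1.614 = 1.859

1.86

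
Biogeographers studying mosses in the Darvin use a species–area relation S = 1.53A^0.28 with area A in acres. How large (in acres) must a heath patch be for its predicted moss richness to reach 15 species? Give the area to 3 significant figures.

15 = 1.53 × A^0.28  ⇒  A^0.28 = 15/1.53 = 9.804
ln A = ln(9.804) / 0.28 = 2.2828 / 0.28 = 8.1528
A = e^8.1528 ≈ 3473 acres

3470 acres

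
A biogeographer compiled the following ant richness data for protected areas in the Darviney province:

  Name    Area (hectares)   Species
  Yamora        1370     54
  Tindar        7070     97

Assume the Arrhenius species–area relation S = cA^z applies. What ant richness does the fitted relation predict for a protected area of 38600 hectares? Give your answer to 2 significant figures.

z = ln(97/54) / ln(7070/1370) = 0.5857 / 1.6410 = 0.3569
c = 54 / 1370^0.3569 = 54 / 13.17 = 4.1
S₃ = 4.1 × 38600^0.3569 = 4.1 × 43.36 ≈ 177.8

180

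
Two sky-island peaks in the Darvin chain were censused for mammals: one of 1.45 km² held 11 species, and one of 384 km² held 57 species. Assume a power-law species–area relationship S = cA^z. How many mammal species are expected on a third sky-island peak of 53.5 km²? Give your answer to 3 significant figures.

z = ln(57/11) / ln(384/1.45) = 1.6452 / 5.5791 = 0.2949
c = 11 / 1.45^0.2949 = 11 / 1.116 = 9.858
S₃ = 9.858 × 53.5^0.2949 = 9.858 × 3.233 ≈ 31.88

31.9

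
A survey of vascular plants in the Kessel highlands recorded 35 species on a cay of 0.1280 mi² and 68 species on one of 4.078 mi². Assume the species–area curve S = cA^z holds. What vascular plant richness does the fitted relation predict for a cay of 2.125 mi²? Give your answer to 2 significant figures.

z = ln(68/35) / ln(4.078/0.128) = 0.6642 / 3.4613 = 0.1919
c = 35 / 0.128^0.1919 = 35 / 0.674 = 51.92
S₃ = 51.92 × 2.125^0.1919 = 51.92 × 1.156 ≈ 60.01

60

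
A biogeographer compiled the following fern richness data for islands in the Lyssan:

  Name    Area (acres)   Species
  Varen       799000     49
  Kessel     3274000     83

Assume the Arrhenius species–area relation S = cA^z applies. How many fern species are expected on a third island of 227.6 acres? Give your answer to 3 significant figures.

z = ln(83/49) / ln(3274000/799000) = 0.5270 / 1.4104 = 0.3737
c = 49 / 799000^0.3737 = 49 / 160.5 = 0.3052
S₃ = 0.3052 × 227.6^0.3737 = 0.3052 × 7.6 ≈ 2.32

2.32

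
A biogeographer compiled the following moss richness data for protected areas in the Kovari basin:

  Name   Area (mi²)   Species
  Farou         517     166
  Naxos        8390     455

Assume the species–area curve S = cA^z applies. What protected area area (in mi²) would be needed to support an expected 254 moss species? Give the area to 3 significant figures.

z = ln(455/166) / ln(8390/517) = 1.0083 / 2.7868 = 0.3618
c = 166 / 517^0.3618 = 166 / 9.59 = 17.31
A = (254/17.31)^(1/0.3618) ⇒ ln A = ln(14.67)/0.3618 = 7.4236
A = e^7.4236 ≈ 1675 mi²

1680 mi²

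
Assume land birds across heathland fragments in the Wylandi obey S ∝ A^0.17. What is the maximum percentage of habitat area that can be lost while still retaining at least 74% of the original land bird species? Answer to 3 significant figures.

83.0%

Need (A_new/A_old)^0.17 = 0.74, so A_new/A_old = 0.74^(1/0.17) = 0.74^5.882
ln(A_new/A_old) = ln 0.74 / 0.17 = -0.3011 / 0.17 = -1.7712
A_new/A_old = e^-1.7712 ≈ 0.1701
Fraction that can be lost = 1 − 0.1701 = 0.8299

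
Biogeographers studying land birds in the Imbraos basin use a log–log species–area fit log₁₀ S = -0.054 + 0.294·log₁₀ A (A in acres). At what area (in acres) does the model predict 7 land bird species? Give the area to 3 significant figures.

1140 acres

7 = 0.8831 × A^0.294  ⇒  A^0.294 = 7/0.8831 = 7.927
ln A = ln(7.927) / 0.294 = 2.0702 / 0.294 = 7.0417
A = e^7.0417 ≈ 1143 acres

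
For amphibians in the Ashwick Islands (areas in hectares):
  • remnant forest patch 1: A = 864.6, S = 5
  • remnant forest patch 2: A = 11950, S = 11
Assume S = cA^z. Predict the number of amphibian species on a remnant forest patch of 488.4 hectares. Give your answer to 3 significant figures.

4.21

z = ln(11/5) / ln(11950/864.6) = 0.7885 / 2.6262 = 0.3002
c = 5 / 864.6^0.3002 = 5 / 7.616 = 0.6565
S₃ = 0.6565 × 488.4^0.3002 = 0.6565 × 6.416 ≈ 4.212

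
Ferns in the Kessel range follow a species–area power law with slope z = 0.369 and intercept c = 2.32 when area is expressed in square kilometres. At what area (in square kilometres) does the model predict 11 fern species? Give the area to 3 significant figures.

11 = 2.32 × A^0.369  ⇒  A^0.369 = 11/2.32 = 4.741
ln A = ln(4.741) / 0.369 = 1.5563 / 0.369 = 4.2177
A = e^4.2177 ≈ 67.88 square kilometres

67.9 square kilometres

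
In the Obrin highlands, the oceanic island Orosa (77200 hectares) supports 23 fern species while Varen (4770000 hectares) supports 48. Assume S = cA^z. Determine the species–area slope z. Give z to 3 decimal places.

Taking logs: ln S = ln c + z ln A, so z = (ln S₂ − ln S₁)/(ln A₂ − ln A₁).
z = ln(48/23) / ln(4770000/77200) = ln(2.087) / ln(61.79) = 0.7357 / 4.1237 = 0.1784

0.178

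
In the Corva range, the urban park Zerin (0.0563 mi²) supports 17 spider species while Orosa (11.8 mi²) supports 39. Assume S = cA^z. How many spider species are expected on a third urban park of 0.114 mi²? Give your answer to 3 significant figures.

19.0

z = ln(39/17) / ln(11.8/0.0563) = 0.8303 / 5.3452 = 0.1553
c = 17 / 0.0563^0.1553 = 17 / 0.6396 = 26.58
S₃ = 26.58 × 0.114^0.1553 = 26.58 × 0.7137 ≈ 18.97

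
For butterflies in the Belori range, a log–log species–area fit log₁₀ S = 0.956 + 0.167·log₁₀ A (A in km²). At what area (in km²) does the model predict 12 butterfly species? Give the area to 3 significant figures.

5.47 km²

12 = 9.036 × A^0.167  ⇒  A^0.167 = 12/9.036 = 1.328
ln A = ln(1.328) / 0.167 = 0.2836 / 0.167 = 1.6984
A = e^1.6984 ≈ 5.465 km²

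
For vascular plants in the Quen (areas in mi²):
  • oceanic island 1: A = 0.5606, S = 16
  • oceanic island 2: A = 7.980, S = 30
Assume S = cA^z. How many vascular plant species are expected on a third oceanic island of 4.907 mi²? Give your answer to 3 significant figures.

z = ln(30/16) / ln(7.98/0.5606) = 0.6286 / 2.6557 = 0.2367
c = 16 / 0.5606^0.2367 = 16 / 0.872 = 18.35
S₃ = 18.35 × 4.907^0.2367 = 18.35 × 1.457 ≈ 26.74

26.7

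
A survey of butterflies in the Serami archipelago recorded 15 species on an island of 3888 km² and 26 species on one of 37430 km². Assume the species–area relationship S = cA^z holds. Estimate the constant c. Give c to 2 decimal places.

z = ln(S₂/S₁) / ln(A₂/A₁) = ln(26/15) / ln(37430/3888) = 0.5500 / 2.2646 = 0.2429
c = S₁ / A₁^z = 15 / 3888^0.2429 = 15 / 7.446 = 2.015

2.01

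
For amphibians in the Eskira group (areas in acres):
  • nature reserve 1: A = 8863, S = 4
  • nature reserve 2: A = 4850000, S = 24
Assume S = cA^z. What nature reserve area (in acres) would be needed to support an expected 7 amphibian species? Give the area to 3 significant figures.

z = ln(24/4) / ln(4850000/8863) = 1.7918 / 6.3048 = 0.2842
c = 4 / 8863^0.2842 = 4 / 13.24 = 0.3021
A = (7/0.3021)^(1/0.2842) ⇒ ln A = ln(23.17)/0.2842 = 11.0588
A = e^11.0588 ≈ 63501 acres

63500 acres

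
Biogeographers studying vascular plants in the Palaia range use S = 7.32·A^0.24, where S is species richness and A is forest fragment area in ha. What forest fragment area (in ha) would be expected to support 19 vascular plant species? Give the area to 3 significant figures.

53.2 ha

19 = 7.32 × A^0.24  ⇒  A^0.24 = 19/7.32 = 2.596
ln A = ln(2.596) / 0.24 = 0.9538 / 0.24 = 3.9743
A = e^3.9743 ≈ 53.21 ha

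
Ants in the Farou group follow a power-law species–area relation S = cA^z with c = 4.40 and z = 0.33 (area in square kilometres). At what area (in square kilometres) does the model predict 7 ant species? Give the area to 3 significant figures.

7 = 4.4 × A^0.33  ⇒  A^0.33 = 7/4.4 = 1.591
ln A = ln(1.591) / 0.33 = 0.4643 / 0.33 = 1.4070
A = e^1.4070 ≈ 4.084 square kilometres

4.08 square kilometres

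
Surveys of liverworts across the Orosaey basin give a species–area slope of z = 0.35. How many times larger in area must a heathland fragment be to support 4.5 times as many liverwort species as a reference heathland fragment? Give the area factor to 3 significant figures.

73.5

(A₂/A₁)^0.35 = 4.5, so A₂/A₁ = 4.5^(1/0.35) = 4.5^2.857
ln(A₂/A₁) = ln 4.5 / 0.35 = 1.5041 / 0.35 = 4.2974
A₂/A₁ = e^4.2974 ≈ 73.51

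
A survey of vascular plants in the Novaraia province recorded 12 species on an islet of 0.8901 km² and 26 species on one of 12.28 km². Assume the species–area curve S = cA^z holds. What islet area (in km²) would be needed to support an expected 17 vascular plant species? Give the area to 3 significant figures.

2.90 km²

z = ln(26/12) / ln(12.28/0.8901) = 0.7732 / 2.6244 = 0.2946
c = 12 / 0.8901^0.2946 = 12 / 0.9663 = 12.42
A = (17/12.42)^(1/0.2946) ⇒ ln A = ln(1.369)/0.2946 = 1.0658
A = e^1.0658 ≈ 2.903 km²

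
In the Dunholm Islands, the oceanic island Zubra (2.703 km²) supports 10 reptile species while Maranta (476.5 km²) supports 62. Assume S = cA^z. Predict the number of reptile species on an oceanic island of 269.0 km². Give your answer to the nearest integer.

z = ln(62/10) / ln(476.5/2.703) = 1.8245 / 5.1721 = 0.3528
c = 10 / 2.703^0.3528 = 10 / 1.42 = 7.041
S₃ = 7.041 × 269^0.3528 = 7.041 × 7.197 ≈ 50.68

51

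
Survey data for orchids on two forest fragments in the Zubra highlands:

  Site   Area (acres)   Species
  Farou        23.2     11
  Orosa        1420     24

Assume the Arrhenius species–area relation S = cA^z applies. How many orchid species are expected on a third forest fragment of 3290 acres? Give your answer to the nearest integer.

z = ln(24/11) / ln(1420/23.2) = 0.7802 / 4.1143 = 0.1896
c = 11 / 23.2^0.1896 = 11 / 1.815 = 6.06
S₃ = 6.06 × 3290^0.1896 = 6.06 × 4.645 ≈ 28.15

28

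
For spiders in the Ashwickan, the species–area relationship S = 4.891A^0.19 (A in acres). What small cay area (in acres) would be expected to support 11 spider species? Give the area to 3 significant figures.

71.2 acres

11 = 4.891 × A^0.19  ⇒  A^0.19 = 11/4.891 = 2.249
ln A = ln(2.249) / 0.19 = 0.8105 / 0.19 = 4.2658
A = e^4.2658 ≈ 71.22 acres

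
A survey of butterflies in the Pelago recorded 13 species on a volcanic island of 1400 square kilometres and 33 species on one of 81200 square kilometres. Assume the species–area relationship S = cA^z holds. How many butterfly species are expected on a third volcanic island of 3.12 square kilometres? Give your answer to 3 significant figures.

3.20

z = ln(33/13) / ln(81200/1400) = 0.9316 / 4.0604 = 0.2294
c = 13 / 1400^0.2294 = 13 / 5.27 = 2.467
S₃ = 2.467 × 3.12^0.2294 = 2.467 × 1.298 ≈ 3.203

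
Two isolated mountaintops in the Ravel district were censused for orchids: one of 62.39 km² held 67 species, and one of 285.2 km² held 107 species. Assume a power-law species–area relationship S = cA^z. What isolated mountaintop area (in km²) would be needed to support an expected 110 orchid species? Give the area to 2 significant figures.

310 km²

z = ln(107/67) / ln(285.2/62.39) = 0.4681 / 1.5198 = 0.3080
c = 67 / 62.39^0.3080 = 67 / 3.572 = 18.76
A = (110/18.76)^(1/0.3080) ⇒ ln A = ln(5.865)/0.3080 = 5.7430
A = e^5.7430 ≈ 312 km²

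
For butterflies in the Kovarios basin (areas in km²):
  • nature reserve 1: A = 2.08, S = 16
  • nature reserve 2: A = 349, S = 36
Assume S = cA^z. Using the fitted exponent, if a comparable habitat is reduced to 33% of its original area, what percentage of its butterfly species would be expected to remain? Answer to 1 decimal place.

z = ln(36/16) / ln(349/2.08) = 0.8109 / 5.1227 = 0.1583
S_new/S_old = (A_new/A_old)^z = 0.33^0.1583 = exp(0.1583 × -1.1087) = 0.839

83.9%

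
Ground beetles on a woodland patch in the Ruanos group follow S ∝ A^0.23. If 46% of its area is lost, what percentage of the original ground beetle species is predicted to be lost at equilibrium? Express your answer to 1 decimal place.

13.2%

S_new/S_old = (A_new/A_old)^z = 0.54^0.23
= exp(0.23 × ln 0.54) = exp(0.23 × -0.6162) = exp(-0.1417) ≈ 0.8679
Fraction lost = 1 − 0.8679 = 0.1321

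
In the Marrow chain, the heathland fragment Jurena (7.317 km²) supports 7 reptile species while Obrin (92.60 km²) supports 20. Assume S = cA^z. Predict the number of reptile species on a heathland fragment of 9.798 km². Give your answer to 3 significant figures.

z = ln(20/7) / ln(92.6/7.317) = 1.0498 / 2.5381 = 0.4136
c = 7 / 7.317^0.4136 = 7 / 2.278 = 3.073
S₃ = 3.073 × 9.798^0.4136 = 3.073 × 2.57 ≈ 7.899

7.90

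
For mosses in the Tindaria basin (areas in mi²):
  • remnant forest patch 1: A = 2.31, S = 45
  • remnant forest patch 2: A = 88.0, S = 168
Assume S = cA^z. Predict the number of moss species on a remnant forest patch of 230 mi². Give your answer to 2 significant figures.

z = ln(168/45) / ln(88/2.31) = 1.3173 / 3.6401 = 0.3619
c = 45 / 2.31^0.3619 = 45 / 1.354 = 33.24
S₃ = 33.24 × 230^0.3619 = 33.24 × 7.156 ≈ 237.9

240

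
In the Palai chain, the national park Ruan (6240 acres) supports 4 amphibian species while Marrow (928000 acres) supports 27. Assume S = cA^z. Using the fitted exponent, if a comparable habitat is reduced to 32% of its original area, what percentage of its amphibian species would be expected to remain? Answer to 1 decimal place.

z = ln(27/4) / ln(928000/6240) = 1.9095 / 5.0021 = 0.3818
S_new/S_old = (A_new/A_old)^z = 0.32^0.3818 = exp(0.3818 × -1.1394) = 0.6473

64.7%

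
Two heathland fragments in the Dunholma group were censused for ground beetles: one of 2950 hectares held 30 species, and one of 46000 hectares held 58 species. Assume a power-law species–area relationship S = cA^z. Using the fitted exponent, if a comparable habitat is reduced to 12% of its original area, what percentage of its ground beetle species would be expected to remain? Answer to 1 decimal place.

z = ln(58/30) / ln(46000/2950) = 0.6592 / 2.7468 = 0.2400
S_new/S_old = (A_new/A_old)^z = 0.12^0.2400 = exp(0.2400 × -2.1203) = 0.6012

60.1%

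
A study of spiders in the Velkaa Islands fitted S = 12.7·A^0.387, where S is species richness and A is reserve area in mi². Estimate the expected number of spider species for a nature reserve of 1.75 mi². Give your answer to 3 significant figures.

S = 12.7 × 1.75^0.387 = 12.7 × 1.242 ≈ 15.77

15.8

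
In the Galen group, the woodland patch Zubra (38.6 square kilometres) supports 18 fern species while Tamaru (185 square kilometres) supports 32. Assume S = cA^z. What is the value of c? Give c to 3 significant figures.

4.71

z = ln(S₂/S₁) / ln(A₂/A₁) = ln(32/18) / ln(185/38.6) = 0.5754 / 1.5671 = 0.3672
c = S₁ / A₁^z = 18 / 38.6^0.3672 = 18 / 3.824 = 4.707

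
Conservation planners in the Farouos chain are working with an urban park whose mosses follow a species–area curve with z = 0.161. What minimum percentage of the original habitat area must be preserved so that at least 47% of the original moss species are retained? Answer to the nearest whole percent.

1%

Need (A_new/A_old)^0.161 = 0.47, so A_new/A_old = 0.47^(1/0.161) = 0.47^6.211
ln(A_new/A_old) = ln 0.47 / 0.161 = -0.7550 / 0.161 = -4.6896
A_new/A_old = e^-4.6896 ≈ 0.009191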